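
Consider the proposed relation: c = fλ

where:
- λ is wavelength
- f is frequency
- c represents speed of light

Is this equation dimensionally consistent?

Yes

λ (wavelength) has dimensions [L].
f (frequency) has dimensions [T^-1].
c (speed of light) has dimensions [L T^-1].

Left side: [L T^-1]
Right side: [L T^-1]

Both sides have the same dimensions, so the equation is dimensionally consistent.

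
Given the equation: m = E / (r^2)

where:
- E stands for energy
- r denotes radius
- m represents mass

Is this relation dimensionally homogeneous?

No

E (energy) has dimensions [L^2 M T^-2].
r (radius) has dimensions [L].
m (mass) has dimensions [M].

Left side: [M]
Right side: [M T^-2]

The two sides have different dimensions, so the equation is NOT dimensionally consistent.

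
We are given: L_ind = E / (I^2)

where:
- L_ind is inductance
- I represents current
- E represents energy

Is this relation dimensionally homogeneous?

Yes

L_ind (inductance) has dimensions [I^-2 L^2 M T^-2].
I (current) has dimensions [I].
E (energy) has dimensions [L^2 M T^-2].

Left side: [I^-2 L^2 M T^-2]
Right side: [I^-2 L^2 M T^-2]

Both sides have the same dimensions, so the equation is dimensionally consistent.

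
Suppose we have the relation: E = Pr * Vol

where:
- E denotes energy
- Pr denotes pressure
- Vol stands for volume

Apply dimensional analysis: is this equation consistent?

Yes

E (energy) has dimensions [L^2 M T^-2].
Pr (pressure) has dimensions [L^-1 M T^-2].
Vol (volume) has dimensions [L^3].

Left side: [L^2 M T^-2]
Right side: [L^2 M T^-2]

Both sides have the same dimensions, so the equation is dimensionally consistent.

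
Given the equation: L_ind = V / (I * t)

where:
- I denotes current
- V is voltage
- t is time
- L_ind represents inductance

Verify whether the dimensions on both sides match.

No

I (current) has dimensions [I].
V (voltage) has dimensions [I^-1 L^2 M T^-3].
t (time) has dimensions [T].
L_ind (inductance) has dimensions [I^-2 L^2 M T^-2].

Left side: [I^-2 L^2 M T^-2]
Right side: [I^-2 L^2 M T^-4]

The two sides have different dimensions, so the equation is NOT dimensionally consistent.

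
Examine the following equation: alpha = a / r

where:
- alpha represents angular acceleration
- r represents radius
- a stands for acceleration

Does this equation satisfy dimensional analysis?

Yes

alpha (angular acceleration) has dimensions [T^-2].
r (radius) has dimensions [L].
a (acceleration) has dimensions [L T^-2].

Left side: [T^-2]
Right side: [T^-2]

Both sides have the same dimensions, so the equation is dimensionally consistent.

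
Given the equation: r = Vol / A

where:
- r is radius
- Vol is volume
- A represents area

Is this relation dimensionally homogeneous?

Yes

r (radius) has dimensions [L].
Vol (volume) has dimensions [L^3].
A (area) has dimensions [L^2].

Left side: [L]
Right side: [L]

Both sides have the same dimensions, so the equation is dimensionally consistent.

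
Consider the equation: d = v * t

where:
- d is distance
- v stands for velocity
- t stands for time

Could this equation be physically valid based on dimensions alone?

Yes

d (distance) has dimensions [L].
v (velocity) has dimensions [L T^-1].
t (time) has dimensions [T].

Left side: [L]
Right side: [L]

Both sides have the same dimensions, so the equation is dimensionally consistent.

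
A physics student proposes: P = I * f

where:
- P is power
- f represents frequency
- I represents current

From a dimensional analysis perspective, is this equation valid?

No

P (power) has dimensions [L^2 M T^-3].
f (frequency) has dimensions [T^-1].
I (current) has dimensions [I].

Left side: [L^2 M T^-3]
Right side: [I T^-1]

The two sides have different dimensions, so the equation is NOT dimensionally consistent.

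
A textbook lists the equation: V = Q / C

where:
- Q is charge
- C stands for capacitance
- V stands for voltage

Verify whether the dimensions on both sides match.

Yes

Q (charge) has dimensions [I T].
C (capacitance) has dimensions [I^2 L^-2 M^-1 T^4].
V (voltage) has dimensions [I^-1 L^2 M T^-3].

Left side: [I^-1 L^2 M T^-3]
Right side: [I^-1 L^2 M T^-3]

Both sides have the same dimensions, so the equation is dimensionally consistent.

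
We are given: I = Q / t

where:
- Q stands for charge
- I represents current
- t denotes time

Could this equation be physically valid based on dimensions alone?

Yes

Q (charge) has dimensions [I T].
I (current) has dimensions [I].
t (time) has dimensions [T].

Left side: [I]
Right side: [I]

Both sides have the same dimensions, so the equation is dimensionally consistent.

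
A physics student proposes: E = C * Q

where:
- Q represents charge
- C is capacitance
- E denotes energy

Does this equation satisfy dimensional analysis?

No

Q (charge) has dimensions [I T].
C (capacitance) has dimensions [I^2 L^-2 M^-1 T^4].
E (energy) has dimensions [L^2 M T^-2].

Left side: [L^2 M T^-2]
Right side: [I^3 L^-2 M^-1 T^5]

The two sides have different dimensions, so the equation is NOT dimensionally consistent.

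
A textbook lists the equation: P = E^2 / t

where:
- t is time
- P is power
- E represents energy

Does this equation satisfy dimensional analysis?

No

t (time) has dimensions [T].
P (power) has dimensions [L^2 M T^-3].
E (energy) has dimensions [L^2 M T^-2].

Left side: [L^2 M T^-3]
Right side: [L^4 M^2 T^-5]

The two sides have different dimensions, so the equation is NOT dimensionally consistent.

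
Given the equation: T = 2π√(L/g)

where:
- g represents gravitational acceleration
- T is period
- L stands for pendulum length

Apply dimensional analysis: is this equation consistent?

Yes

g (gravitational acceleration) has dimensions [L T^-2].
T (period) has dimensions [T].
L (pendulum length) has dimensions [L].

Left side: [T]
Right side: [T]

Both sides have the same dimensions, so the equation is dimensionally consistent.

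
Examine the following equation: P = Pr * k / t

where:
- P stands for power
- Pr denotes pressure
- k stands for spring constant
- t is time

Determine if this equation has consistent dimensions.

No

P (power) has dimensions [L^2 M T^-3].
Pr (pressure) has dimensions [L^-1 M T^-2].
k (spring constant) has dimensions [M T^-2].
t (time) has dimensions [T].

Left side: [L^2 M T^-3]
Right side: [L^-1 M^2 T^-5]

The two sides have different dimensions, so the equation is NOT dimensionally consistent.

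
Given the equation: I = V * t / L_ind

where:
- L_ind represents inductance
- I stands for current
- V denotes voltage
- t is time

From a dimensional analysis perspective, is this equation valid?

Yes

L_ind (inductance) has dimensions [I^-2 L^2 M T^-2].
I (current) has dimensions [I].
V (voltage) has dimensions [I^-1 L^2 M T^-3].
t (time) has dimensions [T].

Left side: [I]
Right side: [I]

Both sides have the same dimensions, so the equation is dimensionally consistent.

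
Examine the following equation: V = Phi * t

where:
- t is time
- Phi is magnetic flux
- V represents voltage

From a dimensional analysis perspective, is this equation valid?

No

t (time) has dimensions [T].
Phi (magnetic flux) has dimensions [I^-1 L^2 M T^-2].
V (voltage) has dimensions [I^-1 L^2 M T^-3].

Left side: [I^-1 L^2 M T^-3]
Right side: [I^-1 L^2 M T^-1]

The two sides have different dimensions, so the equation is NOT dimensionally consistent.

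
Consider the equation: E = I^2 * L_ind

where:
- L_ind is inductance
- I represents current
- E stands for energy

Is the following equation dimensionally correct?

Yes

L_ind (inductance) has dimensions [I^-2 L^2 M T^-2].
I (current) has dimensions [I].
E (energy) has dimensions [L^2 M T^-2].

Left side: [L^2 M T^-2]
Right side: [L^2 M T^-2]

Both sides have the same dimensions, so the equation is dimensionally consistent.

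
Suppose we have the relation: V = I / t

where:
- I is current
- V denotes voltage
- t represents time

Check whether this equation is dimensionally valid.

No

I (current) has dimensions [I].
V (voltage) has dimensions [I^-1 L^2 M T^-3].
t (time) has dimensions [T].

Left side: [I^-1 L^2 M T^-3]
Right side: [I T^-1]

The two sides have different dimensions, so the equation is NOT dimensionally consistent.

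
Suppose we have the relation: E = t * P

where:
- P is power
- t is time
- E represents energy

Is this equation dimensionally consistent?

Yes

P (power) has dimensions [L^2 M T^-3].
t (time) has dimensions [T].
E (energy) has dimensions [L^2 M T^-2].

Left side: [L^2 M T^-2]
Right side: [L^2 M T^-2]

Both sides have the same dimensions, so the equation is dimensionally consistent.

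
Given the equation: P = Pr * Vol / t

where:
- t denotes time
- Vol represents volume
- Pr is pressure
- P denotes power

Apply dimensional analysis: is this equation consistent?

Yes

t (time) has dimensions [T].
Vol (volume) has dimensions [L^3].
Pr (pressure) has dimensions [L^-1 M T^-2].
P (power) has dimensions [L^2 M T^-3].

Left side: [L^2 M T^-3]
Right side: [L^2 M T^-3]

Both sides have the same dimensions, so the equation is dimensionally consistent.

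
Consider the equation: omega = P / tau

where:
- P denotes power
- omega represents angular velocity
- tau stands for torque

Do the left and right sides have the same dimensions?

Yes

P (power) has dimensions [L^2 M T^-3].
omega (angular velocity) has dimensions [T^-1].
tau (torque) has dimensions [L^2 M T^-2].

Left side: [T^-1]
Right side: [T^-1]

Both sides have the same dimensions, so the equation is dimensionally consistent.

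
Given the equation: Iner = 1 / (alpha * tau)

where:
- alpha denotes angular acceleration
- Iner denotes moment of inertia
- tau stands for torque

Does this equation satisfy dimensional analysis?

No

alpha (angular acceleration) has dimensions [T^-2].
Iner (moment of inertia) has dimensions [L^2 M].
tau (torque) has dimensions [L^2 M T^-2].

Left side: [L^2 M]
Right side: [L^-2 M^-1 T^4]

The two sides have different dimensions, so the equation is NOT dimensionally consistent.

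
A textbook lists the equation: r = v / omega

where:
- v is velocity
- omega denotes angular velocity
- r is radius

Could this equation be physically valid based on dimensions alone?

Yes

v (velocity) has dimensions [L T^-1].
omega (angular velocity) has dimensions [T^-1].
r (radius) has dimensions [L].

Left side: [L]
Right side: [L]

Both sides have the same dimensions, so the equation is dimensionally consistent.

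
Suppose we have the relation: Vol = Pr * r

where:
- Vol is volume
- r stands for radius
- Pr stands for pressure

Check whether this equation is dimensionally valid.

No

Vol (volume) has dimensions [L^3].
r (radius) has dimensions [L].
Pr (pressure) has dimensions [L^-1 M T^-2].

Left side: [L^3]
Right side: [M T^-2]

The two sides have different dimensions, so the equation is NOT dimensionally consistent.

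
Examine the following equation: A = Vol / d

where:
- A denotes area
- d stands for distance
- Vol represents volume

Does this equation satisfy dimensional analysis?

Yes

A (area) has dimensions [L^2].
d (distance) has dimensions [L].
Vol (volume) has dimensions [L^3].

Left side: [L^2]
Right side: [L^2]

Both sides have the same dimensions, so the equation is dimensionally consistent.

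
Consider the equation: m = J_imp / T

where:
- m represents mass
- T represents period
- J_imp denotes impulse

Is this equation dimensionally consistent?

No

m (mass) has dimensions [M].
T (period) has dimensions [T].
J_imp (impulse) has dimensions [L M T^-1].

Left side: [M]
Right side: [L M T^-2]

The two sides have different dimensions, so the equation is NOT dimensionally consistent.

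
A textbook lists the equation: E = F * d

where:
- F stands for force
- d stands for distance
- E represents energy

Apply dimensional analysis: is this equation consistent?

Yes

F (force) has dimensions [L M T^-2].
d (distance) has dimensions [L].
E (energy) has dimensions [L^2 M T^-2].

Left side: [L^2 M T^-2]
Right side: [L^2 M T^-2]

Both sides have the same dimensions, so the equation is dimensionally consistent.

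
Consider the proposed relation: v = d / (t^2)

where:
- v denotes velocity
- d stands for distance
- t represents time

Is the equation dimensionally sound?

No

v (velocity) has dimensions [L T^-1].
d (distance) has dimensions [L].
t (time) has dimensions [T].

Left side: [L T^-1]
Right side: [L T^-2]

The two sides have different dimensions, so the equation is NOT dimensionally consistent.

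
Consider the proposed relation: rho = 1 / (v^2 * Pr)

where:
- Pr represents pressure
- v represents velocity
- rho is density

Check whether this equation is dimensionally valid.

No

Pr (pressure) has dimensions [L^-1 M T^-2].
v (velocity) has dimensions [L T^-1].
rho (density) has dimensions [L^-3 M].

Left side: [L^-3 M]
Right side: [L^-1 M^-1 T^4]

The two sides have different dimensions, so the equation is NOT dimensionally consistent.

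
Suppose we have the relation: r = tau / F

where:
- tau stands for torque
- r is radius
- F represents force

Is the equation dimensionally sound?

Yes

tau (torque) has dimensions [L^2 M T^-2].
r (radius) has dimensions [L].
F (force) has dimensions [L M T^-2].

Left side: [L]
Right side: [L]

Both sides have the same dimensions, so the equation is dimensionally consistent.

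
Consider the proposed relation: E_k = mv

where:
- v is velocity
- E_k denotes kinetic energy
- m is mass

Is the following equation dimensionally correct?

No

v (velocity) has dimensions [L T^-1].
E_k (kinetic energy) has dimensions [L^2 M T^-2].
m (mass) has dimensions [M].

Left side: [L^2 M T^-2]
Right side: [L M T^-1]

The two sides have different dimensions, so the equation is NOT dimensionally consistent.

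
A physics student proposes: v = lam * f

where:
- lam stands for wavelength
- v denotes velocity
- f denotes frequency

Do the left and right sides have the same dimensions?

Yes

lam (wavelength) has dimensions [L].
v (velocity) has dimensions [L T^-1].
f (frequency) has dimensions [T^-1].

Left side: [L T^-1]
Right side: [L T^-1]

Both sides have the same dimensions, so the equation is dimensionally consistent.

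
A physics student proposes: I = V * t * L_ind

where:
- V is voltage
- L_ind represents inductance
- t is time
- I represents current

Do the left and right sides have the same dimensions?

No

V (voltage) has dimensions [I^-1 L^2 M T^-3].
L_ind (inductance) has dimensions [I^-2 L^2 M T^-2].
t (time) has dimensions [T].
I (current) has dimensions [I].

Left side: [I]
Right side: [I^-3 L^4 M^2 T^-4]

The two sides have different dimensions, so the equation is NOT dimensionally consistent.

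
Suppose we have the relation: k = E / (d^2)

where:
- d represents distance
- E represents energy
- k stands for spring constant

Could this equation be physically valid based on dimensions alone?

Yes

d (distance) has dimensions [L].
E (energy) has dimensions [L^2 M T^-2].
k (spring constant) has dimensions [M T^-2].

Left side: [M T^-2]
Right side: [M T^-2]

Both sides have the same dimensions, so the equation is dimensionally consistent.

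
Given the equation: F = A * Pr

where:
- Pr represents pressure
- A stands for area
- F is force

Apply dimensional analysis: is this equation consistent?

Yes

Pr (pressure) has dimensions [L^-1 M T^-2].
A (area) has dimensions [L^2].
F (force) has dimensions [L M T^-2].

Left side: [L M T^-2]
Right side: [L M T^-2]

Both sides have the same dimensions, so the equation is dimensionally consistent.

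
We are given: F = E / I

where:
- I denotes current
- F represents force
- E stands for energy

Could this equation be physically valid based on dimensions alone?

No

I (current) has dimensions [I].
F (force) has dimensions [L M T^-2].
E (energy) has dimensions [L^2 M T^-2].

Left side: [L M T^-2]
Right side: [I^-1 L^2 M T^-2]

The two sides have different dimensions, so the equation is NOT dimensionally consistent.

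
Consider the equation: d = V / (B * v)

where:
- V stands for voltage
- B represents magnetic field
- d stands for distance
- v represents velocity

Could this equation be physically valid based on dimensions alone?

Yes

V (voltage) has dimensions [I^-1 L^2 M T^-3].
B (magnetic field) has dimensions [I^-1 M T^-2].
d (distance) has dimensions [L].
v (velocity) has dimensions [L T^-1].

Left side: [L]
Right side: [L]

Both sides have the same dimensions, so the equation is dimensionally consistent.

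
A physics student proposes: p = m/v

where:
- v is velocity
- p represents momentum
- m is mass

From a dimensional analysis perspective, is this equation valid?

No

v (velocity) has dimensions [L T^-1].
p (momentum) has dimensions [L M T^-1].
m (mass) has dimensions [M].

Left side: [L M T^-1]
Right side: [L^-1 M T]

The two sides have different dimensions, so the equation is NOT dimensionally consistent.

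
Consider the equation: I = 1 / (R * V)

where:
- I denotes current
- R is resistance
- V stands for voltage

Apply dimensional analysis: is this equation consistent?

No

I (current) has dimensions [I].
R (resistance) has dimensions [I^-2 L^2 M T^-3].
V (voltage) has dimensions [I^-1 L^2 M T^-3].

Left side: [I]
Right side: [I^3 L^-4 M^-2 T^6]

The two sides have different dimensions, so the equation is NOT dimensionally consistent.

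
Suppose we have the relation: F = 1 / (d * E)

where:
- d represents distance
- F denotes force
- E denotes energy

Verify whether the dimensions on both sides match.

No

d (distance) has dimensions [L].
F (force) has dimensions [L M T^-2].
E (energy) has dimensions [L^2 M T^-2].

Left side: [L M T^-2]
Right side: [L^-3 M^-1 T^2]

The two sides have different dimensions, so the equation is NOT dimensionally consistent.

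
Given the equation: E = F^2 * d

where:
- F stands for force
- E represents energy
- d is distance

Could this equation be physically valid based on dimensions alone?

No

F (force) has dimensions [L M T^-2].
E (energy) has dimensions [L^2 M T^-2].
d (distance) has dimensions [L].

Left side: [L^2 M T^-2]
Right side: [L^3 M^2 T^-4]

The two sides have different dimensions, so the equation is NOT dimensionally consistent.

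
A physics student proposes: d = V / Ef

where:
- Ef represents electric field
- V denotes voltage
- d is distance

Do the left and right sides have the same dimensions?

Yes

Ef (electric field) has dimensions [I^-1 L M T^-3].
V (voltage) has dimensions [I^-1 L^2 M T^-3].
d (distance) has dimensions [L].

Left side: [L]
Right side: [L]

Both sides have the same dimensions, so the equation is dimensionally consistent.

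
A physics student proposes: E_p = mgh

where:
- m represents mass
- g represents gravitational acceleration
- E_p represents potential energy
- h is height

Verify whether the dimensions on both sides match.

Yes

m (mass) has dimensions [M].
g (gravitational acceleration) has dimensions [L T^-2].
E_p (potential energy) has dimensions [L^2 M T^-2].
h (height) has dimensions [L].

Left side: [L^2 M T^-2]
Right side: [L^2 M T^-2]

Both sides have the same dimensions, so the equation is dimensionally consistent.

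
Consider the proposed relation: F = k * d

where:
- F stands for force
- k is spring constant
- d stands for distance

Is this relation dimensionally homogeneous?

Yes

F (force) has dimensions [L M T^-2].
k (spring constant) has dimensions [M T^-2].
d (distance) has dimensions [L].

Left side: [L M T^-2]
Right side: [L M T^-2]

Both sides have the same dimensions, so the equation is dimensionally consistent.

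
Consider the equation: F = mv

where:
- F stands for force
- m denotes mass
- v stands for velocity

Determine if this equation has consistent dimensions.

No

F (force) has dimensions [L M T^-2].
m (mass) has dimensions [M].
v (velocity) has dimensions [L T^-1].

Left side: [L M T^-2]
Right side: [L M T^-1]

The two sides have different dimensions, so the equation is NOT dimensionally consistent.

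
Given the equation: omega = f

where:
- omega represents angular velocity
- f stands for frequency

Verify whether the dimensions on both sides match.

Yes

omega (angular velocity) has dimensions [T^-1].
f (frequency) has dimensions [T^-1].

Left side: [T^-1]
Right side: [T^-1]

Both sides have the same dimensions, so the equation is dimensionally consistent.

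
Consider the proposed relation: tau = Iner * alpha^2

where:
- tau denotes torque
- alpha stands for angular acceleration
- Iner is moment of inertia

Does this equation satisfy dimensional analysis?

No

tau (torque) has dimensions [L^2 M T^-2].
alpha (angular acceleration) has dimensions [T^-2].
Iner (moment of inertia) has dimensions [L^2 M].

Left side: [L^2 M T^-2]
Right side: [L^2 M T^-4]

The two sides have different dimensions, so the equation is NOT dimensionally consistent.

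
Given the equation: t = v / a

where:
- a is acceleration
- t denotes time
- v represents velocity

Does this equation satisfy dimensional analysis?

Yes

a (acceleration) has dimensions [L T^-2].
t (time) has dimensions [T].
v (velocity) has dimensions [L T^-1].

Left side: [T]
Right side: [T]

Both sides have the same dimensions, so the equation is dimensionally consistent.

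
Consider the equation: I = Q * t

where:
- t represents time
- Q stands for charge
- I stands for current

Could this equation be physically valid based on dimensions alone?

No

t (time) has dimensions [T].
Q (charge) has dimensions [I T].
I (current) has dimensions [I].

Left side: [I]
Right side: [I T^2]

The two sides have different dimensions, so the equation is NOT dimensionally consistent.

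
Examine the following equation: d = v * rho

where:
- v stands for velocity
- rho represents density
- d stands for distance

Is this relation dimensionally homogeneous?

No

v (velocity) has dimensions [L T^-1].
rho (density) has dimensions [L^-3 M].
d (distance) has dimensions [L].

Left side: [L]
Right side: [L^-2 M T^-1]

The two sides have different dimensions, so the equation is NOT dimensionally consistent.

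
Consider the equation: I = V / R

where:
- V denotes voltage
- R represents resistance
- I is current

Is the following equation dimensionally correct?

Yes

V (voltage) has dimensions [I^-1 L^2 M T^-3].
R (resistance) has dimensions [I^-2 L^2 M T^-3].
I (current) has dimensions [I].

Left side: [I]
Right side: [I]

Both sides have the same dimensions, so the equation is dimensionally consistent.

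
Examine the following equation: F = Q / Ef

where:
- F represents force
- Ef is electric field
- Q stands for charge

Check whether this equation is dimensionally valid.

No

F (force) has dimensions [L M T^-2].
Ef (electric field) has dimensions [I^-1 L M T^-3].
Q (charge) has dimensions [I T].

Left side: [L M T^-2]
Right side: [I^2 L^-1 M^-1 T^4]

The two sides have different dimensions, so the equation is NOT dimensionally consistent.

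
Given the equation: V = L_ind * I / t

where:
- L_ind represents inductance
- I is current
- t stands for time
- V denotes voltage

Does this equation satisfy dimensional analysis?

Yes

L_ind (inductance) has dimensions [I^-2 L^2 M T^-2].
I (current) has dimensions [I].
t (time) has dimensions [T].
V (voltage) has dimensions [I^-1 L^2 M T^-3].

Left side: [I^-1 L^2 M T^-3]
Right side: [I^-1 L^2 M T^-3]

Both sides have the same dimensions, so the equation is dimensionally consistent.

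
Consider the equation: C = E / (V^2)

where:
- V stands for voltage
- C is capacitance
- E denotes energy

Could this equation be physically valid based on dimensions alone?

Yes

V (voltage) has dimensions [I^-1 L^2 M T^-3].
C (capacitance) has dimensions [I^2 L^-2 M^-1 T^4].
E (energy) has dimensions [L^2 M T^-2].

Left side: [I^2 L^-2 M^-1 T^4]
Right side: [I^2 L^-2 M^-1 T^4]

Both sides have the same dimensions, so the equation is dimensionally consistent.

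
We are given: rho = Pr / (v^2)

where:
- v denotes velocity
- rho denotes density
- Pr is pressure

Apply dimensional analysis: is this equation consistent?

Yes

v (velocity) has dimensions [L T^-1].
rho (density) has dimensions [L^-3 M].
Pr (pressure) has dimensions [L^-1 M T^-2].

Left side: [L^-3 M]
Right side: [L^-3 M]

Both sides have the same dimensions, so the equation is dimensionally consistent.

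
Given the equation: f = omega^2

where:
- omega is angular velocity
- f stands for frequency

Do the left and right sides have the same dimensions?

No

omega (angular velocity) has dimensions [T^-1].
f (frequency) has dimensions [T^-1].

Left side: [T^-1]
Right side: [T^-2]

The two sides have different dimensions, so the equation is NOT dimensionally consistent.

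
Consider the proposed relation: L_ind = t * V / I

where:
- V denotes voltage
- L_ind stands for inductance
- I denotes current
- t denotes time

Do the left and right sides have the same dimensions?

Yes

V (voltage) has dimensions [I^-1 L^2 M T^-3].
L_ind (inductance) has dimensions [I^-2 L^2 M T^-2].
I (current) has dimensions [I].
t (time) has dimensions [T].

Left side: [I^-2 L^2 M T^-2]
Right side: [I^-2 L^2 M T^-2]

Both sides have the same dimensions, so the equation is dimensionally consistent.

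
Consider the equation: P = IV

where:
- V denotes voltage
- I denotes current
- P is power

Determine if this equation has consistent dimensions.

Yes

V (voltage) has dimensions [I^-1 L^2 M T^-3].
I (current) has dimensions [I].
P (power) has dimensions [L^2 M T^-3].

Left side: [L^2 M T^-3]
Right side: [L^2 M T^-3]

Both sides have the same dimensions, so the equation is dimensionally consistent.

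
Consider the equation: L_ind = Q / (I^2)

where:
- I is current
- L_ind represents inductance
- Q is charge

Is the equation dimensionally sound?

No

I (current) has dimensions [I].
L_ind (inductance) has dimensions [I^-2 L^2 M T^-2].
Q (charge) has dimensions [I T].

Left side: [I^-2 L^2 M T^-2]
Right side: [I^-1 T]

The two sides have different dimensions, so the equation is NOT dimensionally consistent.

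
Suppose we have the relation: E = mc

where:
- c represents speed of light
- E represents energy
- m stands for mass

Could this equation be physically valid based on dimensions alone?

No

c (speed of light) has dimensions [L T^-1].
E (energy) has dimensions [L^2 M T^-2].
m (mass) has dimensions [M].

Left side: [L^2 M T^-2]
Right side: [L M T^-1]

The two sides have different dimensions, so the equation is NOT dimensionally consistent.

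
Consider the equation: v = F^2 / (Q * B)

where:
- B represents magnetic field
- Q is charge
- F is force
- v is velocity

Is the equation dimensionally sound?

No

B (magnetic field) has dimensions [I^-1 M T^-2].
Q (charge) has dimensions [I T].
F (force) has dimensions [L M T^-2].
v (velocity) has dimensions [L T^-1].

Left side: [L T^-1]
Right side: [L^2 M T^-3]

The two sides have different dimensions, so the equation is NOT dimensionally consistent.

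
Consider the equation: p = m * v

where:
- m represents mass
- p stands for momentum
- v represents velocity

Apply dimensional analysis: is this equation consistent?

Yes

m (mass) has dimensions [M].
p (momentum) has dimensions [L M T^-1].
v (velocity) has dimensions [L T^-1].

Left side: [L M T^-1]
Right side: [L M T^-1]

Both sides have the same dimensions, so the equation is dimensionally consistent.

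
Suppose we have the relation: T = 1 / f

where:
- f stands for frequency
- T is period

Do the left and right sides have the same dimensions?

Yes

f (frequency) has dimensions [T^-1].
T (period) has dimensions [T].

Left side: [T]
Right side: [T]

Both sides have the same dimensions, so the equation is dimensionally consistent.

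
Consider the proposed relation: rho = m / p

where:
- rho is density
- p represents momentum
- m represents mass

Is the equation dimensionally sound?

No

rho (density) has dimensions [L^-3 M].
p (momentum) has dimensions [L M T^-1].
m (mass) has dimensions [M].

Left side: [L^-3 M]
Right side: [L^-1 T]

The two sides have different dimensions, so the equation is NOT dimensionally consistent.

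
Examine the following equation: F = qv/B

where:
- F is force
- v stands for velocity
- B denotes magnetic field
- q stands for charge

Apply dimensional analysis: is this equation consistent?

No

F (force) has dimensions [L M T^-2].
v (velocity) has dimensions [L T^-1].
B (magnetic field) has dimensions [I^-1 M T^-2].
q (charge) has dimensions [I T].

Left side: [L M T^-2]
Right side: [I^2 L M^-1 T^2]

The two sides have different dimensions, so the equation is NOT dimensionally consistent.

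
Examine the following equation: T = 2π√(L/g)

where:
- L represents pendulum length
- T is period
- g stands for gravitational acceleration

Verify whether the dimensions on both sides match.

Yes

L (pendulum length) has dimensions [L].
T (period) has dimensions [T].
g (gravitational acceleration) has dimensions [L T^-2].

Left side: [T]
Right side: [T]

Both sides have the same dimensions, so the equation is dimensionally consistent.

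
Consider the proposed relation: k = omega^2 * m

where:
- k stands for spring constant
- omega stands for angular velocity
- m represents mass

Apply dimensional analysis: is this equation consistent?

Yes

k (spring constant) has dimensions [M T^-2].
omega (angular velocity) has dimensions [T^-1].
m (mass) has dimensions [M].

Left side: [M T^-2]
Right side: [M T^-2]

Both sides have the same dimensions, so the equation is dimensionally consistent.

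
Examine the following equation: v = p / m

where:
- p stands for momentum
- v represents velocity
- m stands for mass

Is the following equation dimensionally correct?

Yes

p (momentum) has dimensions [L M T^-1].
v (velocity) has dimensions [L T^-1].
m (mass) has dimensions [M].

Left side: [L T^-1]
Right side: [L T^-1]

Both sides have the same dimensions, so the equation is dimensionally consistent.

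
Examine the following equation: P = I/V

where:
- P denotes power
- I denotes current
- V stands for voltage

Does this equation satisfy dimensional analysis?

No

P (power) has dimensions [L^2 M T^-3].
I (current) has dimensions [I].
V (voltage) has dimensions [I^-1 L^2 M T^-3].

Left side: [L^2 M T^-3]
Right side: [I^2 L^-2 M^-1 T^3]

The two sides have different dimensions, so the equation is NOT dimensionally consistent.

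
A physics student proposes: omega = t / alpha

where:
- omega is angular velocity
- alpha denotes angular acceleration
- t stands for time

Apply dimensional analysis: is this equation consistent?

No

omega (angular velocity) has dimensions [T^-1].
alpha (angular acceleration) has dimensions [T^-2].
t (time) has dimensions [T].

Left side: [T^-1]
Right side: [T^3]

The two sides have different dimensions, so the equation is NOT dimensionally consistent.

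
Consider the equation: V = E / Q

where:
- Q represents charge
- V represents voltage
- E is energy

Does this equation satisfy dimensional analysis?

Yes

Q (charge) has dimensions [I T].
V (voltage) has dimensions [I^-1 L^2 M T^-3].
E (energy) has dimensions [L^2 M T^-2].

Left side: [I^-1 L^2 M T^-3]
Right side: [I^-1 L^2 M T^-3]

Both sides have the same dimensions, so the equation is dimensionally consistent.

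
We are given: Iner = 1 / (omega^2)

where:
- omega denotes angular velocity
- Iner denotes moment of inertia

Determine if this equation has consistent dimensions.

No

omega (angular velocity) has dimensions [T^-1].
Iner (moment of inertia) has dimensions [L^2 M].

Left side: [L^2 M]
Right side: [T^2]

The two sides have different dimensions, so the equation is NOT dimensionally consistent.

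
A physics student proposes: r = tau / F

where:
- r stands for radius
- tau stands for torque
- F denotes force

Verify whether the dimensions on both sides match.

Yes

r (radius) has dimensions [L].
tau (torque) has dimensions [L^2 M T^-2].
F (force) has dimensions [L M T^-2].

Left side: [L]
Right side: [L]

Both sides have the same dimensions, so the equation is dimensionally consistent.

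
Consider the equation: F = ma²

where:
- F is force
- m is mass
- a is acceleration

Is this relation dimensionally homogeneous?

No

F (force) has dimensions [L M T^-2].
m (mass) has dimensions [M].
a (acceleration) has dimensions [L T^-2].

Left side: [L M T^-2]
Right side: [L^2 M T^-4]

The two sides have different dimensions, so the equation is NOT dimensionally consistent.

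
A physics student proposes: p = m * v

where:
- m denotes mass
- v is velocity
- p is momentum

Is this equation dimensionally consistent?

Yes

m (mass) has dimensions [M].
v (velocity) has dimensions [L T^-1].
p (momentum) has dimensions [L M T^-1].

Left side: [L M T^-1]
Right side: [L M T^-1]

Both sides have the same dimensions, so the equation is dimensionally consistent.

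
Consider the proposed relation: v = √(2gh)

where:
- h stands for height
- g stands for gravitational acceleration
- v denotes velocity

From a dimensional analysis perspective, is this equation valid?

Yes

h (height) has dimensions [L].
g (gravitational acceleration) has dimensions [L T^-2].
v (velocity) has dimensions [L T^-1].

Left side: [L T^-1]
Right side: [L T^-1]

Both sides have the same dimensions, so the equation is dimensionally consistent.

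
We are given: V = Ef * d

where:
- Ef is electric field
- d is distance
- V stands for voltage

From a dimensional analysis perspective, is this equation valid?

Yes

Ef (electric field) has dimensions [I^-1 L M T^-3].
d (distance) has dimensions [L].
V (voltage) has dimensions [I^-1 L^2 M T^-3].

Left side: [I^-1 L^2 M T^-3]
Right side: [I^-1 L^2 M T^-3]

Both sides have the same dimensions, so the equation is dimensionally consistent.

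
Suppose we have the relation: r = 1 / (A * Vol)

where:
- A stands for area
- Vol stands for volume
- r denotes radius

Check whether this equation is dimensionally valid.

No

A (area) has dimensions [L^2].
Vol (volume) has dimensions [L^3].
r (radius) has dimensions [L].

Left side: [L]
Right side: [L^-5]

The two sides have different dimensions, so the equation is NOT dimensionally consistent.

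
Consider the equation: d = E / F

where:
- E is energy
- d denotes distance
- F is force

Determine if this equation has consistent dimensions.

Yes

E (energy) has dimensions [L^2 M T^-2].
d (distance) has dimensions [L].
F (force) has dimensions [L M T^-2].

Left side: [L]
Right side: [L]

Both sides have the same dimensions, so the equation is dimensionally consistent.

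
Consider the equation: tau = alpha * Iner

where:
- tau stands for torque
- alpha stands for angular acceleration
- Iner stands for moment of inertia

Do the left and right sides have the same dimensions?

Yes

tau (torque) has dimensions [L^2 M T^-2].
alpha (angular acceleration) has dimensions [T^-2].
Iner (moment of inertia) has dimensions [L^2 M].

Left side: [L^2 M T^-2]
Right side: [L^2 M T^-2]

Both sides have the same dimensions, so the equation is dimensionally consistent.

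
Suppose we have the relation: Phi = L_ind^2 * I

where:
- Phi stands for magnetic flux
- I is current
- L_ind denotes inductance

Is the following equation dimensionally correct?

No

Phi (magnetic flux) has dimensions [I^-1 L^2 M T^-2].
I (current) has dimensions [I].
L_ind (inductance) has dimensions [I^-2 L^2 M T^-2].

Left side: [I^-1 L^2 M T^-2]
Right side: [I^-3 L^4 M^2 T^-4]

The two sides have different dimensions, so the equation is NOT dimensionally consistent.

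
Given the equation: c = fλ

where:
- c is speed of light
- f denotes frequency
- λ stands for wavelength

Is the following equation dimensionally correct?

Yes

c (speed of light) has dimensions [L T^-1].
f (frequency) has dimensions [T^-1].
λ (wavelength) has dimensions [L].

Left side: [L T^-1]
Right side: [L T^-1]

Both sides have the same dimensions, so the equation is dimensionally consistent.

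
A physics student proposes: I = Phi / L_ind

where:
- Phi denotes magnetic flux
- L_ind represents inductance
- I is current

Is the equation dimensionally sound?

Yes

Phi (magnetic flux) has dimensions [I^-1 L^2 M T^-2].
L_ind (inductance) has dimensions [I^-2 L^2 M T^-2].
I (current) has dimensions [I].

Left side: [I]
Right side: [I]

Both sides have the same dimensions, so the equation is dimensionally consistent.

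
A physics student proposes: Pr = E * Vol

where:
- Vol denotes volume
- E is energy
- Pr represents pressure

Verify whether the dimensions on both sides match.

No

Vol (volume) has dimensions [L^3].
E (energy) has dimensions [L^2 M T^-2].
Pr (pressure) has dimensions [L^-1 M T^-2].

Left side: [L^-1 M T^-2]
Right side: [L^5 M T^-2]

The two sides have different dimensions, so the equation is NOT dimensionally consistent.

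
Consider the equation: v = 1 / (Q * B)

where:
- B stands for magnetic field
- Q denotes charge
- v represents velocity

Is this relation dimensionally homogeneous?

No

B (magnetic field) has dimensions [I^-1 M T^-2].
Q (charge) has dimensions [I T].
v (velocity) has dimensions [L T^-1].

Left side: [L T^-1]
Right side: [M^-1 T]

The two sides have different dimensions, so the equation is NOT dimensionally consistent.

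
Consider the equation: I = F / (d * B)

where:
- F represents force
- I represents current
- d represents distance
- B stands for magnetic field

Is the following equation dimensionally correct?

Yes

F (force) has dimensions [L M T^-2].
I (current) has dimensions [I].
d (distance) has dimensions [L].
B (magnetic field) has dimensions [I^-1 M T^-2].

Left side: [I]
Right side: [I]

Both sides have the same dimensions, so the equation is dimensionally consistent.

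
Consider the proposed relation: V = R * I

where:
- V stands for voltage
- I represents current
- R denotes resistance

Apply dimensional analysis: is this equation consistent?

Yes

V (voltage) has dimensions [I^-1 L^2 M T^-3].
I (current) has dimensions [I].
R (resistance) has dimensions [I^-2 L^2 M T^-3].

Left side: [I^-1 L^2 M T^-3]
Right side: [I^-1 L^2 M T^-3]

Both sides have the same dimensions, so the equation is dimensionally consistent.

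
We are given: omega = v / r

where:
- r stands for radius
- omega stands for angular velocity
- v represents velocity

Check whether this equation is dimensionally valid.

Yes

r (radius) has dimensions [L].
omega (angular velocity) has dimensions [T^-1].
v (velocity) has dimensions [L T^-1].

Left side: [T^-1]
Right side: [T^-1]

Both sides have the same dimensions, so the equation is dimensionally consistent.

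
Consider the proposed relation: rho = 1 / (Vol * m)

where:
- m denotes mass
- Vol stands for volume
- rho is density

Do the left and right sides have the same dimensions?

No

m (mass) has dimensions [M].
Vol (volume) has dimensions [L^3].
rho (density) has dimensions [L^-3 M].

Left side: [L^-3 M]
Right side: [L^-3 M^-1]

The two sides have different dimensions, so the equation is NOT dimensionally consistent.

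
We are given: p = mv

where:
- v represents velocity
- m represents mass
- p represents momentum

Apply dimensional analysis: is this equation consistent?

Yes

v (velocity) has dimensions [L T^-1].
m (mass) has dimensions [M].
p (momentum) has dimensions [L M T^-1].

Left side: [L M T^-1]
Right side: [L M T^-1]

Both sides have the same dimensions, so the equation is dimensionally consistent.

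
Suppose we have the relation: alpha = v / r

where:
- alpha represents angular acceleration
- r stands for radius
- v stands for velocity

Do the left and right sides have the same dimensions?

No

alpha (angular acceleration) has dimensions [T^-2].
r (radius) has dimensions [L].
v (velocity) has dimensions [L T^-1].

Left side: [T^-2]
Right side: [T^-1]

The two sides have different dimensions, so the equation is NOT dimensionally consistent.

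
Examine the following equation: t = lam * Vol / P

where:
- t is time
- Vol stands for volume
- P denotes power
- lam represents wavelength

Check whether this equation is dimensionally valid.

No

t (time) has dimensions [T].
Vol (volume) has dimensions [L^3].
P (power) has dimensions [L^2 M T^-3].
lam (wavelength) has dimensions [L].

Left side: [T]
Right side: [L^2 M^-1 T^3]

The two sides have different dimensions, so the equation is NOT dimensionally consistent.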